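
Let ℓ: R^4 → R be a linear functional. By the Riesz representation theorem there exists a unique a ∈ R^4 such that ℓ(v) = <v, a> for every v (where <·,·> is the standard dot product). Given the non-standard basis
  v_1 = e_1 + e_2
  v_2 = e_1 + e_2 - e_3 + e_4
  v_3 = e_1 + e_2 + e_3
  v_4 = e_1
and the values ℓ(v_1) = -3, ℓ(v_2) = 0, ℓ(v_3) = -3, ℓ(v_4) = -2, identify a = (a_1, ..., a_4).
a = (-2, -1, 0, 3)

Write a = (a_1, ..., a_4) in the standard basis. For each basis vector v_i, ℓ(v_i) = <v_i, a> is a linear equation in the a_j's. Collect the n equations into a matrix system V a = ℓ, where row i of V is v_i (expressed in the standard basis). Since V is invertible (lower-triangular with 1s on the diagonal, up to permutation), solve by back-substitution:
  V =
[[1, 1, 0, 0],
 [1, 1, -1, 1],
 [1, 1, 1, 0],
 [1, 0, 0, 0]]
  V a = (-3, 0, -3, -2)
Solving gives a = (-2, -1, 0, 3).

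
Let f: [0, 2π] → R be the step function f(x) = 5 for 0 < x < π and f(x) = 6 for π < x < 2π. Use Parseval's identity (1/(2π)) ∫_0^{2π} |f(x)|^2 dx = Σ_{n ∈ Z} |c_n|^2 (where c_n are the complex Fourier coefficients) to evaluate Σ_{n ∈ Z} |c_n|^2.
Σ |c_n|^2 = 61/2

Parseval equates the L^2 energy of f (normalised by 1/(2π)) with the ℓ^2 sum of its Fourier coefficients: (1/(2π)) ∫_0^{2π} |f|^2 = Σ |c_n|^2.
Compute the left side: (1/(2π)) [∫_0^π 5^2 dx + ∫_π^{2π} 6^2 dx] = (1/(2π)) · (25π + 36π) = (25 + 36)/2 = 61/2.
So Σ_{n ∈ Z} |c_n|^2 = 61/2.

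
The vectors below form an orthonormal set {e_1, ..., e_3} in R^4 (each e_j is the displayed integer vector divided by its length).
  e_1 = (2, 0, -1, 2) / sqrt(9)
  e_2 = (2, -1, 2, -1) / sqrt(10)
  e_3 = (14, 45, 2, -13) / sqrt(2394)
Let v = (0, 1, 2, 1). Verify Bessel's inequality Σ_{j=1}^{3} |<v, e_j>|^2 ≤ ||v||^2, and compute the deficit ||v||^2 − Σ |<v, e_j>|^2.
Σ |<v, e_j>|^2 = 626/665; ||v||^2 = 6; deficit = 3364/665

Write each e_j = u_j / sqrt(<u_j, u_j>) where u_j is the displayed integer vector. Then <v, e_j> = <v, u_j> / sqrt(<u_j, u_j>), so |<v, e_j>|^2 = <v, u_j>^2 / <u_j, u_j>.
Coefficients: <v, e_1> = 0/sqrt(9), <v, e_2> = 2/sqrt(10), <v, e_3> = 36/sqrt(2394).
Square and sum: Σ |<v, e_j>|^2 = 626/665.
Compute ||v||^2 = v·v = 6.
Deficit = 6 − 626/665 = 3364/665 ≥ 0, confirming Bessel's inequality. (The deficit equals ||v − Σ <v,e_j> e_j||^2, the squared distance from v to span{e_j}.)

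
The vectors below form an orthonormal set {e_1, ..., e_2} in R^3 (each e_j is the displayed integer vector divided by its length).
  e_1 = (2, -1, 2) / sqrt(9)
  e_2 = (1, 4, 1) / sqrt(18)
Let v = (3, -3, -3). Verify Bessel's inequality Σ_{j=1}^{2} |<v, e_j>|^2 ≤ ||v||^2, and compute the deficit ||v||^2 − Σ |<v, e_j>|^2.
Σ |<v, e_j>|^2 = 9; ||v||^2 = 27; deficit = 18

Write each e_j = u_j / sqrt(<u_j, u_j>) where u_j is the displayed integer vector. Then <v, e_j> = <v, u_j> / sqrt(<u_j, u_j>), so |<v, e_j>|^2 = <v, u_j>^2 / <u_j, u_j>.
Coefficients: <v, e_1> = 3/sqrt(9), <v, e_2> = -12/sqrt(18).
Square and sum: Σ |<v, e_j>|^2 = 9.
Compute ||v||^2 = v·v = 27.
Deficit = 27 − 9 = 18 ≥ 0, confirming Bessel's inequality. (The deficit equals ||v − Σ <v,e_j> e_j||^2, the squared distance from v to span{e_j}.)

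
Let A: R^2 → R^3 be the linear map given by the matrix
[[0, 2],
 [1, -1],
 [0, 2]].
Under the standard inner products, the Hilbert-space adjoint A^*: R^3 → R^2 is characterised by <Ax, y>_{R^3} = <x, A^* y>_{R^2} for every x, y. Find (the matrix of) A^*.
A^* = A^T =
[[0, 1, 0],
 [2, -1, 2]]

For real matrices with standard dot products, the defining identity <Ax, y> = <x, A^* y> gives (Ax)^T y = x^T (A^*) y, i.e. x^T A^T y = x^T (A^*) y. Since this holds for all x, y, we must have A^* = A^T. Therefore
A^* =
[[0, 1, 0],
 [2, -1, 2]].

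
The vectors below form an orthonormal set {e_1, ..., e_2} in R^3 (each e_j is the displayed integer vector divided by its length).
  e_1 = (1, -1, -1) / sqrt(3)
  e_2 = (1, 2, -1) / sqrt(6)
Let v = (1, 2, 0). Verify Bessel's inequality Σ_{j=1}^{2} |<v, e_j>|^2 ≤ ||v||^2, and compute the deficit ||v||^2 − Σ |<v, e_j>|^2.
Σ |<v, e_j>|^2 = 9/2; ||v||^2 = 5; deficit = 1/2

Write each e_j = u_j / sqrt(<u_j, u_j>) where u_j is the displayed integer vector. Then <v, e_j> = <v, u_j> / sqrt(<u_j, u_j>), so |<v, e_j>|^2 = <v, u_j>^2 / <u_j, u_j>.
Coefficients: <v, e_1> = -1/sqrt(3), <v, e_2> = 5/sqrt(6).
Square and sum: Σ |<v, e_j>|^2 = 9/2.
Compute ||v||^2 = v·v = 5.
Deficit = 5 − 9/2 = 1/2 ≥ 0, confirming Bessel's inequality. (The deficit equals ||v − Σ <v,e_j> e_j||^2, the squared distance from v to span{e_j}.)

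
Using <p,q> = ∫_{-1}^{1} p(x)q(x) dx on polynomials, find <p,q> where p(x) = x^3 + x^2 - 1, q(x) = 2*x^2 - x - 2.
<p,q> = 26/15

Expand the product: p(x)·q(x) = 2*x^5 + x^4 - 3*x^3 - 4*x^2 + x + 2.
∫_{-1}^{1} of each monomial x^k gives [2/(k+1) if k even, 0 if k odd]. Integrating term-by-term (or equivalently evaluating the antiderivative F(x) = x^6/3 + x^5/5 - 3*x^4/4 - 4*x^3/3 + x^2/2 + 2*x at the endpoints):
  F(1) − F(−1) = 19/20 − (-47/60) = 26/15.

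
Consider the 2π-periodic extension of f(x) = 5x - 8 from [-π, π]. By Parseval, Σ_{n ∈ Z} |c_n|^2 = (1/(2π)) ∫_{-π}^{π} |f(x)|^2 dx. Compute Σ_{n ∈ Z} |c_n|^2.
Σ |c_n|^2 = 25π^2/3 + 64

Expand and integrate term by term over [-π, π]:
  ∫ (5x)^2 dx = 25·(2π^3/3); ∫ 2·5·(-8)·x dx = 0 (odd integrand); ∫ (-8)^2 dx = 64·2π.
So (1/(2π)) ∫_{-π}^{π} (5x - 8)^2 dx = 25π^2/3 + 64 = 25π^2/3 + 64.
Parseval ⇒ Σ |c_n|^2 = 25π^2/3 + 64.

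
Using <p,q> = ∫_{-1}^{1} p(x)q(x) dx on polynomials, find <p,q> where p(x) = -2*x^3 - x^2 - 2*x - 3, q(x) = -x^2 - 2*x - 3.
<p,q> = 80/3

Expand the product: p(x)·q(x) = 2*x^5 + 5*x^4 + 10*x^3 + 10*x^2 + 12*x + 9.
∫_{-1}^{1} of each monomial x^k gives [2/(k+1) if k even, 0 if k odd]. Integrating term-by-term (or equivalently evaluating the antiderivative F(x) = x^6/3 + x^5 + 5*x^4/2 + 10*x^3/3 + 6*x^2 + 9*x at the endpoints):
  F(1) − F(−1) = 133/6 − (-9/2) = 80/3.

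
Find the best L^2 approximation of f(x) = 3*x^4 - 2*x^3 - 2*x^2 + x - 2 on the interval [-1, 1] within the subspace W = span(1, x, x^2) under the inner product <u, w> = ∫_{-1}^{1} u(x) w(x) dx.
g(x) = 4*x^2/7 - x/5 - 79/35

The best approximation g ∈ W is the orthogonal projection of f onto W. Writing g = a_0 + a_1 x + a_2 x^2, the coefficients solve the normal equations G · a = b where
  G_{ij} = <φ_i, φ_j> and b_i = <f, φ_i>, with φ_0 = 1, φ_1 = x, φ_2 = x^2.
G =
  [2, 0, 2/3]
  [0, 2/3, 0]
  [2/3, 0, 2/5],
b = (-62/15, -2/15, -134/105).
Solving gives a_0 = -79/35, a_1 = -1/5, a_2 = 4/7, so
  g(x) = 4*x^2/7 - x/5 - 79/35.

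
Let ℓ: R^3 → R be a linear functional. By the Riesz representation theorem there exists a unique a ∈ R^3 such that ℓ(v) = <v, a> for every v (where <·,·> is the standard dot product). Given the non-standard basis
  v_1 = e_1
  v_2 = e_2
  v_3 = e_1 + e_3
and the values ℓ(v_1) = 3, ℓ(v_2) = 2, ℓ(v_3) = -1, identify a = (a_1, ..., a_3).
a = (3, 2, -4)

Write a = (a_1, ..., a_3) in the standard basis. For each basis vector v_i, ℓ(v_i) = <v_i, a> is a linear equation in the a_j's. Collect the n equations into a matrix system V a = ℓ, where row i of V is v_i (expressed in the standard basis). Since V is invertible (lower-triangular with 1s on the diagonal, up to permutation), solve by back-substitution:
  V =
[[1, 0, 0],
 [0, 1, 0],
 [1, 0, 1]]
  V a = (3, 2, -1)
Solving gives a = (3, 2, -4).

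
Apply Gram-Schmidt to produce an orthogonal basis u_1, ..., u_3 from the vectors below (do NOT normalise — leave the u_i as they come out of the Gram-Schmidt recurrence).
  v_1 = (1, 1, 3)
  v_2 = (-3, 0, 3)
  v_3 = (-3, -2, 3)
Orthogonal basis:
  u_1 = (1, 1, 3)
  u_2 = (-39/11, -6/11, 15/11)
  u_3 = (4/9, -16/9, 4/9)

Apply the Gram-Schmidt recurrence
  u_1 = v_1
  u_i = v_i − Σ_{j<i} ((v_i · u_j) / (u_j · u_j)) · u_j.

Step by step this gives:
  u_1 = (1, 1, 3)
  u_2 = (-39/11, -6/11, 15/11)
  u_3 = (4/9, -16/9, 4/9)

Orthogonality check:
  u_2 · u_1 = 0 (should be 0)
  u_3 · u_1 = 0 (should be 0)
  u_3 · u_2 = 0 (should be 0)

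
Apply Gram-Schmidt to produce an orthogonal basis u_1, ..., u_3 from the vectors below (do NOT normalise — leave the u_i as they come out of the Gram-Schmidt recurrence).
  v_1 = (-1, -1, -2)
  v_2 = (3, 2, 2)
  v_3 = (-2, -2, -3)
Orthogonal basis:
  u_1 = (-1, -1, -2)
  u_2 = (3/2, 1/2, -1)
  u_3 = (2/21, -4/21, 1/21)

Apply the Gram-Schmidt recurrence
  u_1 = v_1
  u_i = v_i − Σ_{j<i} ((v_i · u_j) / (u_j · u_j)) · u_j.

Step by step this gives:
  u_1 = (-1, -1, -2)
  u_2 = (3/2, 1/2, -1)
  u_3 = (2/21, -4/21, 1/21)

Orthogonality check:
  u_2 · u_1 = 0 (should be 0)
  u_3 · u_1 = 0 (should be 0)
  u_3 · u_2 = 0 (should be 0)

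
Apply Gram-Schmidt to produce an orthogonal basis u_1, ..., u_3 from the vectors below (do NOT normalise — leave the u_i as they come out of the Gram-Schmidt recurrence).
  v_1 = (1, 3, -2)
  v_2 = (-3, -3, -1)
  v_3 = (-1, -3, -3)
Orthogonal basis:
  u_1 = (1, 3, -2)
  u_2 = (-16/7, -6/7, -17/7)
  u_3 = (135/83, -105/83, -90/83)

Apply the Gram-Schmidt recurrence
  u_1 = v_1
  u_i = v_i − Σ_{j<i} ((v_i · u_j) / (u_j · u_j)) · u_j.

Step by step this gives:
  u_1 = (1, 3, -2)
  u_2 = (-16/7, -6/7, -17/7)
  u_3 = (135/83, -105/83, -90/83)

Orthogonality check:
  u_2 · u_1 = 0 (should be 0)
  u_3 · u_1 = 0 (should be 0)
  u_3 · u_2 = 0 (should be 0)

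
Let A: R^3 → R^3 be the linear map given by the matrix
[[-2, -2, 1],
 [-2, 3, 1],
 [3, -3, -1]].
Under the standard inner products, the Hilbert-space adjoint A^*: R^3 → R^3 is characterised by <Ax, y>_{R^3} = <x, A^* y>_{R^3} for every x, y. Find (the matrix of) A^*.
A^* = A^T =
[[-2, -2, 3],
 [-2, 3, -3],
 [1, 1, -1]]

For real matrices with standard dot products, the defining identity <Ax, y> = <x, A^* y> gives (Ax)^T y = x^T (A^*) y, i.e. x^T A^T y = x^T (A^*) y. Since this holds for all x, y, we must have A^* = A^T. Therefore
A^* =
[[-2, -2, 3],
 [-2, 3, -3],
 [1, 1, -1]].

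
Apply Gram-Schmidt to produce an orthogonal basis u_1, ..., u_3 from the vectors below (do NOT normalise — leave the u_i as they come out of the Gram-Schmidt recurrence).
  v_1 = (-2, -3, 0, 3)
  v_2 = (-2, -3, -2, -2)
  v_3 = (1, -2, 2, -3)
Orthogonal basis:
  u_1 = (-2, -3, 0, 3)
  u_2 = (-15/11, -45/22, -2, -65/22)
  u_3 = (453/413, -766/413, 1160/413, -464/413)

Apply the Gram-Schmidt recurrence
  u_1 = v_1
  u_i = v_i − Σ_{j<i} ((v_i · u_j) / (u_j · u_j)) · u_j.

Step by step this gives:
  u_1 = (-2, -3, 0, 3)
  u_2 = (-15/11, -45/22, -2, -65/22)
  u_3 = (453/413, -766/413, 1160/413, -464/413)

Orthogonality check:
  u_2 · u_1 = 0 (should be 0)
  u_3 · u_1 = 0 (should be 0)
  u_3 · u_2 = 0 (should be 0)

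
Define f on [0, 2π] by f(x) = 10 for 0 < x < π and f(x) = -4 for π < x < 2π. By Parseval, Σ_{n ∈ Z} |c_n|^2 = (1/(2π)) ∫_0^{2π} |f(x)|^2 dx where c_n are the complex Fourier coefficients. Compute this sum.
Σ |c_n|^2 = 58

Parseval equates the L^2 energy of f (normalised by 1/(2π)) with the ℓ^2 sum of its Fourier coefficients: (1/(2π)) ∫_0^{2π} |f|^2 = Σ |c_n|^2.
Compute the left side: (1/(2π)) [∫_0^π 10^2 dx + ∫_π^{2π} (-4)^2 dx] = (1/(2π)) · (100π + 16π) = (100 + 16)/2 = 58.
So Σ_{n ∈ Z} |c_n|^2 = 58.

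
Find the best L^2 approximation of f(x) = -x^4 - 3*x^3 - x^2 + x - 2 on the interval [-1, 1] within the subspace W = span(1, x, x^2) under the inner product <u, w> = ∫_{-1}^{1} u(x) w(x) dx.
g(x) = -13*x^2/7 - 4*x/5 - 67/35

The best approximation g ∈ W is the orthogonal projection of f onto W. Writing g = a_0 + a_1 x + a_2 x^2, the coefficients solve the normal equations G · a = b where
  G_{ij} = <φ_i, φ_j> and b_i = <f, φ_i>, with φ_0 = 1, φ_1 = x, φ_2 = x^2.
G =
  [2, 0, 2/3]
  [0, 2/3, 0]
  [2/3, 0, 2/5],
b = (-76/15, -8/15, -212/105).
Solving gives a_0 = -67/35, a_1 = -4/5, a_2 = -13/7, so
  g(x) = -13*x^2/7 - 4*x/5 - 67/35.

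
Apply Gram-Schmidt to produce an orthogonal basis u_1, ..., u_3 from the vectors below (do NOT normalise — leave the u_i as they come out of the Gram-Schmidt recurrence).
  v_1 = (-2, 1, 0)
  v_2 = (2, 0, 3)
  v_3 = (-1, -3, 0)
Orthogonal basis:
  u_1 = (-2, 1, 0)
  u_2 = (2/5, 4/5, 3)
  u_3 = (-9/7, -18/7, 6/7)

Apply the Gram-Schmidt recurrence
  u_1 = v_1
  u_i = v_i − Σ_{j<i} ((v_i · u_j) / (u_j · u_j)) · u_j.

Step by step this gives:
  u_1 = (-2, 1, 0)
  u_2 = (2/5, 4/5, 3)
  u_3 = (-9/7, -18/7, 6/7)

Orthogonality check:
  u_2 · u_1 = 0 (should be 0)
  u_3 · u_1 = 0 (should be 0)
  u_3 · u_2 = 0 (should be 0)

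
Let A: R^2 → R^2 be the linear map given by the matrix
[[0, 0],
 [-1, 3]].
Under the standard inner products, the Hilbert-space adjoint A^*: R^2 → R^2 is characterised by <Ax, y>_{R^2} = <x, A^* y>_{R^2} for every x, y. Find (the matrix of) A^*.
A^* = A^T =
[[0, -1],
 [0, 3]]

For real matrices with standard dot products, the defining identity <Ax, y> = <x, A^* y> gives (Ax)^T y = x^T (A^*) y, i.e. x^T A^T y = x^T (A^*) y. Since this holds for all x, y, we must have A^* = A^T. Therefore
A^* =
[[0, -1],
 [0, 3]].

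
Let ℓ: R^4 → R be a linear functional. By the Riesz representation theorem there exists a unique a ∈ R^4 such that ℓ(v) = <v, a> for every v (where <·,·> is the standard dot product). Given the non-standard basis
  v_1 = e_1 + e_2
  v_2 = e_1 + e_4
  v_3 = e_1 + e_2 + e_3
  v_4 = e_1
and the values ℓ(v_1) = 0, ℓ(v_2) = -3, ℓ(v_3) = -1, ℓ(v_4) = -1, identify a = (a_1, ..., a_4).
a = (-1, 1, -1, -2)

Write a = (a_1, ..., a_4) in the standard basis. For each basis vector v_i, ℓ(v_i) = <v_i, a> is a linear equation in the a_j's. Collect the n equations into a matrix system V a = ℓ, where row i of V is v_i (expressed in the standard basis). Since V is invertible (lower-triangular with 1s on the diagonal, up to permutation), solve by back-substitution:
  V =
[[1, 1, 0, 0],
 [1, 0, 0, 1],
 [1, 1, 1, 0],
 [1, 0, 0, 0]]
  V a = (0, -3, -1, -1)
Solving gives a = (-1, 1, -1, -2).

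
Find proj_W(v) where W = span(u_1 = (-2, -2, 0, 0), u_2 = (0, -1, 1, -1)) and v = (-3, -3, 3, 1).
proj_W(v) = (-13/5, -17/5, 4/5, -4/5)

Set up U = [u_1 | ... | u_2] ∈ R^(4×2). The projector onto W = col(U) is P = U (U^T U)^(-1) U^T.
Compute U^T U =
  [8, 2]
  [2, 3],
and U^T v = (12, 5).
Solve U^T U · c = U^T v for the coefficients: c = (13/10, 4/5). The projection is proj_W(v) = U c.
Check: (v - proj_W(v)) · u_1 = 0  (should be 0).
Check: (v - proj_W(v)) · u_2 = 0  (should be 0).
Result: proj_W(v) = (-13/5, -17/5, 4/5, -4/5).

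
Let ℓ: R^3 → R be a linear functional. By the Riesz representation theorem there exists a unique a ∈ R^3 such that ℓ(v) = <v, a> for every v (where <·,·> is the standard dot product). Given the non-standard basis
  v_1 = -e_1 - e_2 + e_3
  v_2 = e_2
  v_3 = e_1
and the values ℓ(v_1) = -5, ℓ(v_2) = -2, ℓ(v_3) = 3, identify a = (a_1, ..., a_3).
a = (3, -2, -4)

Write a = (a_1, ..., a_3) in the standard basis. For each basis vector v_i, ℓ(v_i) = <v_i, a> is a linear equation in the a_j's. Collect the n equations into a matrix system V a = ℓ, where row i of V is v_i (expressed in the standard basis). Since V is invertible (lower-triangular with 1s on the diagonal, up to permutation), solve by back-substitution:
  V =
[[-1, -1, 1],
 [0, 1, 0],
 [1, 0, 0]]
  V a = (-5, -2, 3)
Solving gives a = (3, -2, -4).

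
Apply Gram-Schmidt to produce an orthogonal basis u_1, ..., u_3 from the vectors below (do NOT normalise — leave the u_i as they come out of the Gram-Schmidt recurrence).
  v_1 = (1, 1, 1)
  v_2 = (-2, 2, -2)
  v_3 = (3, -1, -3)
Orthogonal basis:
  u_1 = (1, 1, 1)
  u_2 = (-4/3, 8/3, -4/3)
  u_3 = (3, 0, -3)

Apply the Gram-Schmidt recurrence
  u_1 = v_1
  u_i = v_i − Σ_{j<i} ((v_i · u_j) / (u_j · u_j)) · u_j.

Step by step this gives:
  u_1 = (1, 1, 1)
  u_2 = (-4/3, 8/3, -4/3)
  u_3 = (3, 0, -3)

Orthogonality check:
  u_2 · u_1 = 0 (should be 0)
  u_3 · u_1 = 0 (should be 0)
  u_3 · u_2 = 0 (should be 0)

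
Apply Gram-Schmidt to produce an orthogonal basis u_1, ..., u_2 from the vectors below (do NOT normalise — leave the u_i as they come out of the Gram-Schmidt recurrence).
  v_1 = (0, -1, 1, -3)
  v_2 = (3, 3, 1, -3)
Orthogonal basis:
  u_1 = (0, -1, 1, -3)
  u_2 = (3, 40/11, 4/11, -12/11)

Apply the Gram-Schmidt recurrence
  u_1 = v_1
  u_i = v_i − Σ_{j<i} ((v_i · u_j) / (u_j · u_j)) · u_j.

Step by step this gives:
  u_1 = (0, -1, 1, -3)
  u_2 = (3, 40/11, 4/11, -12/11)

Orthogonality check:
  u_2 · u_1 = 0 (should be 0)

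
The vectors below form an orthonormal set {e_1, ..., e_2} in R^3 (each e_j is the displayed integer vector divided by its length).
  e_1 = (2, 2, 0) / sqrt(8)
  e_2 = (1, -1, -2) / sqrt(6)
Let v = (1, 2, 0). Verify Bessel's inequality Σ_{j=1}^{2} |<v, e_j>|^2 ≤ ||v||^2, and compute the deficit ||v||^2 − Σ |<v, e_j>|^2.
Σ |<v, e_j>|^2 = 14/3; ||v||^2 = 5; deficit = 1/3

Write each e_j = u_j / sqrt(<u_j, u_j>) where u_j is the displayed integer vector. Then <v, e_j> = <v, u_j> / sqrt(<u_j, u_j>), so |<v, e_j>|^2 = <v, u_j>^2 / <u_j, u_j>.
Coefficients: <v, e_1> = 6/sqrt(8), <v, e_2> = -1/sqrt(6).
Square and sum: Σ |<v, e_j>|^2 = 14/3.
Compute ||v||^2 = v·v = 5.
Deficit = 5 − 14/3 = 1/3 ≥ 0, confirming Bessel's inequality. (The deficit equals ||v − Σ <v,e_j> e_j||^2, the squared distance from v to span{e_j}.)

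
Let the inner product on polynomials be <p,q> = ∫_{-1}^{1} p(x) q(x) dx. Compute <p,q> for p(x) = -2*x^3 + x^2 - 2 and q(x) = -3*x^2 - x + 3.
<p,q> = -32/5

Expand the product: p(x)·q(x) = 6*x^5 - x^4 - 7*x^3 + 9*x^2 + 2*x - 6.
∫_{-1}^{1} of each monomial x^k gives [2/(k+1) if k even, 0 if k odd]. Integrating term-by-term (or equivalently evaluating the antiderivative F(x) = x^6 - x^5/5 - 7*x^4/4 + 3*x^3 + x^2 - 6*x at the endpoints):
  F(1) − F(−1) = -59/20 − (69/20) = -32/5.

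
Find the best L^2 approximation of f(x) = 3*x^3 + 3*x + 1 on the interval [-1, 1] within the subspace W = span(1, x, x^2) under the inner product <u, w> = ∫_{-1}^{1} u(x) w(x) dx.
g(x) = 24*x/5 + 1

The best approximation g ∈ W is the orthogonal projection of f onto W. Writing g = a_0 + a_1 x + a_2 x^2, the coefficients solve the normal equations G · a = b where
  G_{ij} = <φ_i, φ_j> and b_i = <f, φ_i>, with φ_0 = 1, φ_1 = x, φ_2 = x^2.
G =
  [2, 0, 2/3]
  [0, 2/3, 0]
  [2/3, 0, 2/5],
b = (2, 16/5, 2/3).
Solving gives a_0 = 1, a_1 = 24/5, a_2 = 0, so
  g(x) = 24*x/5 + 1.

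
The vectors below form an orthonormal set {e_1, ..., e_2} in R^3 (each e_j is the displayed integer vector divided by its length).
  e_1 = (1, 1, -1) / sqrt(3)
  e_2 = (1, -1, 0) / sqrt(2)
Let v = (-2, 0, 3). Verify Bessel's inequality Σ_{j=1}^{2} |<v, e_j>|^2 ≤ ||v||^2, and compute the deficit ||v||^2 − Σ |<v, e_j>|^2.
Σ |<v, e_j>|^2 = 31/3; ||v||^2 = 13; deficit = 8/3

Write each e_j = u_j / sqrt(<u_j, u_j>) where u_j is the displayed integer vector. Then <v, e_j> = <v, u_j> / sqrt(<u_j, u_j>), so |<v, e_j>|^2 = <v, u_j>^2 / <u_j, u_j>.
Coefficients: <v, e_1> = -5/sqrt(3), <v, e_2> = -2/sqrt(2).
Square and sum: Σ |<v, e_j>|^2 = 31/3.
Compute ||v||^2 = v·v = 13.
Deficit = 13 − 31/3 = 8/3 ≥ 0, confirming Bessel's inequality. (The deficit equals ||v − Σ <v,e_j> e_j||^2, the squared distance from v to span{e_j}.)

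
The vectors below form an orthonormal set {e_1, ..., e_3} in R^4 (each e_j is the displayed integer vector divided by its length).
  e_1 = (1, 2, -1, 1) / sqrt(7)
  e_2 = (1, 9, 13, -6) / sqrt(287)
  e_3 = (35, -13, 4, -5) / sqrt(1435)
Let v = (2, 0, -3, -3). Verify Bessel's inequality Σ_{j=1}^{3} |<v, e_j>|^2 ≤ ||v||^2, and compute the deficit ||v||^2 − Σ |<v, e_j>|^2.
Σ |<v, e_j>|^2 = 194/35; ||v||^2 = 22; deficit = 576/35

Write each e_j = u_j / sqrt(<u_j, u_j>) where u_j is the displayed integer vector. Then <v, e_j> = <v, u_j> / sqrt(<u_j, u_j>), so |<v, e_j>|^2 = <v, u_j>^2 / <u_j, u_j>.
Coefficients: <v, e_1> = 2/sqrt(7), <v, e_2> = -19/sqrt(287), <v, e_3> = 73/sqrt(1435).
Square and sum: Σ |<v, e_j>|^2 = 194/35.
Compute ||v||^2 = v·v = 22.
Deficit = 22 − 194/35 = 576/35 ≥ 0, confirming Bessel's inequality. (The deficit equals ||v − Σ <v,e_j> e_j||^2, the squared distance from v to span{e_j}.)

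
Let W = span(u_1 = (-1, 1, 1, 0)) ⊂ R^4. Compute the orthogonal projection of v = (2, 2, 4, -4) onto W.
proj_W(v) = (-4/3, 4/3, 4/3, 0)

Set up U = [u_1 | ... | u_1] ∈ R^(4×1). The projector onto W = col(U) is P = U (U^T U)^(-1) U^T.
Compute U^T U =
  [3],
and U^T v = (4).
Solve U^T U · c = U^T v for the coefficients: c = (4/3). The projection is proj_W(v) = U c.
Check: (v - proj_W(v)) · u_1 = 0  (should be 0).
Result: proj_W(v) = (-4/3, 4/3, 4/3, 0).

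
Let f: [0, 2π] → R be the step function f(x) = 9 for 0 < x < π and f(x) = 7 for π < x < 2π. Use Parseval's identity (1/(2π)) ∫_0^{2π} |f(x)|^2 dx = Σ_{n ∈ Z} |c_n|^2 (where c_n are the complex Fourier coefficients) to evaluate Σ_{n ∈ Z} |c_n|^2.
Σ |c_n|^2 = 65

Parseval equates the L^2 energy of f (normalised by 1/(2π)) with the ℓ^2 sum of its Fourier coefficients: (1/(2π)) ∫_0^{2π} |f|^2 = Σ |c_n|^2.
Compute the left side: (1/(2π)) [∫_0^π 9^2 dx + ∫_π^{2π} 7^2 dx] = (1/(2π)) · (81π + 49π) = (81 + 49)/2 = 65.
So Σ_{n ∈ Z} |c_n|^2 = 65.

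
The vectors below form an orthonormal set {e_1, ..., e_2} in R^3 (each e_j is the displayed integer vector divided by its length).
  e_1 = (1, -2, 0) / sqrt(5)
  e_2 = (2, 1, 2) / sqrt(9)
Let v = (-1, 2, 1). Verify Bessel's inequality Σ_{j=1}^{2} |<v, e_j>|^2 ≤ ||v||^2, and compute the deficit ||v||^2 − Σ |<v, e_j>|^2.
Σ |<v, e_j>|^2 = 49/9; ||v||^2 = 6; deficit = 5/9

Write each e_j = u_j / sqrt(<u_j, u_j>) where u_j is the displayed integer vector. Then <v, e_j> = <v, u_j> / sqrt(<u_j, u_j>), so |<v, e_j>|^2 = <v, u_j>^2 / <u_j, u_j>.
Coefficients: <v, e_1> = -5/sqrt(5), <v, e_2> = 2/sqrt(9).
Square and sum: Σ |<v, e_j>|^2 = 49/9.
Compute ||v||^2 = v·v = 6.
Deficit = 6 − 49/9 = 5/9 ≥ 0, confirming Bessel's inequality. (The deficit equals ||v − Σ <v,e_j> e_j||^2, the squared distance from v to span{e_j}.)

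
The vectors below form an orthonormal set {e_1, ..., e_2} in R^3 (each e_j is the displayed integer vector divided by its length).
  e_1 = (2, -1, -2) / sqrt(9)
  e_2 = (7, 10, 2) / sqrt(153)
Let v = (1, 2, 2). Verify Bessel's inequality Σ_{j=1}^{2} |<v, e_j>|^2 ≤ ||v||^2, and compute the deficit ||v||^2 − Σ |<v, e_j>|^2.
Σ |<v, e_j>|^2 = 137/17; ||v||^2 = 9; deficit = 16/17

Write each e_j = u_j / sqrt(<u_j, u_j>) where u_j is the displayed integer vector. Then <v, e_j> = <v, u_j> / sqrt(<u_j, u_j>), so |<v, e_j>|^2 = <v, u_j>^2 / <u_j, u_j>.
Coefficients: <v, e_1> = -4/sqrt(9), <v, e_2> = 31/sqrt(153).
Square and sum: Σ |<v, e_j>|^2 = 137/17.
Compute ||v||^2 = v·v = 9.
Deficit = 9 − 137/17 = 16/17 ≥ 0, confirming Bessel's inequality. (The deficit equals ||v − Σ <v,e_j> e_j||^2, the squared distance from v to span{e_j}.)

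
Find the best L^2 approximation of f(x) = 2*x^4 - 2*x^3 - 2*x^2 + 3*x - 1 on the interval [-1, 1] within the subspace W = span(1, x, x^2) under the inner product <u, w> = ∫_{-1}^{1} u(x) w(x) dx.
g(x) = -2*x^2/7 + 9*x/5 - 41/35

The best approximation g ∈ W is the orthogonal projection of f onto W. Writing g = a_0 + a_1 x + a_2 x^2, the coefficients solve the normal equations G · a = b where
  G_{ij} = <φ_i, φ_j> and b_i = <f, φ_i>, with φ_0 = 1, φ_1 = x, φ_2 = x^2.
G =
  [2, 0, 2/3]
  [0, 2/3, 0]
  [2/3, 0, 2/5],
b = (-38/15, 6/5, -94/105).
Solving gives a_0 = -41/35, a_1 = 9/5, a_2 = -2/7, so
  g(x) = -2*x^2/7 + 9*x/5 - 41/35.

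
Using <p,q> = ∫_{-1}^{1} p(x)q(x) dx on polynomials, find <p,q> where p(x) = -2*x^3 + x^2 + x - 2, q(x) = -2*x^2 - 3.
<p,q> = 178/15

Expand the product: p(x)·q(x) = 4*x^5 - 2*x^4 + 4*x^3 + x^2 - 3*x + 6.
∫_{-1}^{1} of each monomial x^k gives [2/(k+1) if k even, 0 if k odd]. Integrating term-by-term (or equivalently evaluating the antiderivative F(x) = 2*x^6/3 - 2*x^5/5 + x^4 + x^3/3 - 3*x^2/2 + 6*x at the endpoints):
  F(1) − F(−1) = 61/10 − (-173/30) = 178/15.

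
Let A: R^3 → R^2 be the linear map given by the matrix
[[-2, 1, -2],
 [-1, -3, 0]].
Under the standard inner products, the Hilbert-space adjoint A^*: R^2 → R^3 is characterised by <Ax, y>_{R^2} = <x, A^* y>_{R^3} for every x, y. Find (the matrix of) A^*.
A^* = A^T =
[[-2, -1],
 [1, -3],
 [-2, 0]]

For real matrices with standard dot products, the defining identity <Ax, y> = <x, A^* y> gives (Ax)^T y = x^T (A^*) y, i.e. x^T A^T y = x^T (A^*) y. Since this holds for all x, y, we must have A^* = A^T. Therefore
A^* =
[[-2, -1],
 [1, -3],
 [-2, 0]].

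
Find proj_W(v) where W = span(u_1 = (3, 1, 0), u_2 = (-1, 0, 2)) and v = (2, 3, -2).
proj_W(v) = (114/41, 27/41, -66/41)

Set up U = [u_1 | ... | u_2] ∈ R^(3×2). The projector onto W = col(U) is P = U (U^T U)^(-1) U^T.
Compute U^T U =
  [10, -3]
  [-3, 5],
and U^T v = (9, -6).
Solve U^T U · c = U^T v for the coefficients: c = (27/41, -33/41). The projection is proj_W(v) = U c.
Check: (v - proj_W(v)) · u_1 = 0  (should be 0).
Check: (v - proj_W(v)) · u_2 = 0  (should be 0).
Result: proj_W(v) = (114/41, 27/41, -66/41).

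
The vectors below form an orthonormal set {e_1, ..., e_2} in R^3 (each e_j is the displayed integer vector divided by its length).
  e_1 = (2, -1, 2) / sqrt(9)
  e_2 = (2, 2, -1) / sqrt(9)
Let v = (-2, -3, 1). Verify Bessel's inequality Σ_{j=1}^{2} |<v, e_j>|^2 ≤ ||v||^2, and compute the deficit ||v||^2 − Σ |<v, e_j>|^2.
Σ |<v, e_j>|^2 = 122/9; ||v||^2 = 14; deficit = 4/9

Write each e_j = u_j / sqrt(<u_j, u_j>) where u_j is the displayed integer vector. Then <v, e_j> = <v, u_j> / sqrt(<u_j, u_j>), so |<v, e_j>|^2 = <v, u_j>^2 / <u_j, u_j>.
Coefficients: <v, e_1> = 1/sqrt(9), <v, e_2> = -11/sqrt(9).
Square and sum: Σ |<v, e_j>|^2 = 122/9.
Compute ||v||^2 = v·v = 14.
Deficit = 14 − 122/9 = 4/9 ≥ 0, confirming Bessel's inequality. (The deficit equals ||v − Σ <v,e_j> e_j||^2, the squared distance from v to span{e_j}.)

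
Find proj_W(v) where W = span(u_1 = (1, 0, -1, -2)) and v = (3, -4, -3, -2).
proj_W(v) = (5/3, 0, -5/3, -10/3)

Set up U = [u_1 | ... | u_1] ∈ R^(4×1). The projector onto W = col(U) is P = U (U^T U)^(-1) U^T.
Compute U^T U =
  [6],
and U^T v = (10).
Solve U^T U · c = U^T v for the coefficients: c = (5/3). The projection is proj_W(v) = U c.
Check: (v - proj_W(v)) · u_1 = 0  (should be 0).
Result: proj_W(v) = (5/3, 0, -5/3, -10/3).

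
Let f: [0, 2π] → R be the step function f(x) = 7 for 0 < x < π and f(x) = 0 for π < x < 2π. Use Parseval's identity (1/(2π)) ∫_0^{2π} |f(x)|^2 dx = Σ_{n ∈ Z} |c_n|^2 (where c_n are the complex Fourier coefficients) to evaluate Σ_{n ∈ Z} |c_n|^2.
Σ |c_n|^2 = 49/2

Parseval equates the L^2 energy of f (normalised by 1/(2π)) with the ℓ^2 sum of its Fourier coefficients: (1/(2π)) ∫_0^{2π} |f|^2 = Σ |c_n|^2.
Compute the left side: (1/(2π)) [∫_0^π 7^2 dx + ∫_π^{2π} 0^2 dx] = (1/(2π)) · (49π + 0π) = (49 + 0)/2 = 49/2.
So Σ_{n ∈ Z} |c_n|^2 = 49/2.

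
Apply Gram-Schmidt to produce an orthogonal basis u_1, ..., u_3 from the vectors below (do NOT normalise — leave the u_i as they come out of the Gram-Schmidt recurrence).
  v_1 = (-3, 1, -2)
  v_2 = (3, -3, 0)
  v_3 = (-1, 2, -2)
Orthogonal basis:
  u_1 = (-3, 1, -2)
  u_2 = (3/7, -15/7, -12/7)
  u_3 = (1, 1, -1)

Apply the Gram-Schmidt recurrence
  u_1 = v_1
  u_i = v_i − Σ_{j<i} ((v_i · u_j) / (u_j · u_j)) · u_j.

Step by step this gives:
  u_1 = (-3, 1, -2)
  u_2 = (3/7, -15/7, -12/7)
  u_3 = (1, 1, -1)

Orthogonality check:
  u_2 · u_1 = 0 (should be 0)
  u_3 · u_1 = 0 (should be 0)
  u_3 · u_2 = 0 (should be 0)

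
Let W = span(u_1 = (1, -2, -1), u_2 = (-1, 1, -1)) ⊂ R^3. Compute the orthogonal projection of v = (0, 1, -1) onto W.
proj_W(v) = (-9/14, 4/7, -11/14)

Set up U = [u_1 | ... | u_2] ∈ R^(3×2). The projector onto W = col(U) is P = U (U^T U)^(-1) U^T.
Compute U^T U =
  [6, -2]
  [-2, 3],
and U^T v = (-1, 2).
Solve U^T U · c = U^T v for the coefficients: c = (1/14, 5/7). The projection is proj_W(v) = U c.
Check: (v - proj_W(v)) · u_1 = 0  (should be 0).
Check: (v - proj_W(v)) · u_2 = 0  (should be 0).
Result: proj_W(v) = (-9/14, 4/7, -11/14).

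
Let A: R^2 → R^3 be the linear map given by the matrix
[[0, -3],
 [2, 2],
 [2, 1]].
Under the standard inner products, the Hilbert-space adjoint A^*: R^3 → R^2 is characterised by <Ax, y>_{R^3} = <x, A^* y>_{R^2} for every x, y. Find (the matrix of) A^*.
A^* = A^T =
[[0, 2, 2],
 [-3, 2, 1]]

For real matrices with standard dot products, the defining identity <Ax, y> = <x, A^* y> gives (Ax)^T y = x^T (A^*) y, i.e. x^T A^T y = x^T (A^*) y. Since this holds for all x, y, we must have A^* = A^T. Therefore
A^* =
[[0, 2, 2],
 [-3, 2, 1]].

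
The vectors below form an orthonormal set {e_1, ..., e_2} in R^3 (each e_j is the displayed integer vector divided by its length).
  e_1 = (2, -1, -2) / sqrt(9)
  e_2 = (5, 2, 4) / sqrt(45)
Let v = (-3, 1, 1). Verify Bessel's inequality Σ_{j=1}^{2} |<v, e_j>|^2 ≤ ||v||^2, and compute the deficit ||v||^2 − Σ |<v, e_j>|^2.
Σ |<v, e_j>|^2 = 54/5; ||v||^2 = 11; deficit = 1/5

Write each e_j = u_j / sqrt(<u_j, u_j>) where u_j is the displayed integer vector. Then <v, e_j> = <v, u_j> / sqrt(<u_j, u_j>), so |<v, e_j>|^2 = <v, u_j>^2 / <u_j, u_j>.
Coefficients: <v, e_1> = -9/sqrt(9), <v, e_2> = -9/sqrt(45).
Square and sum: Σ |<v, e_j>|^2 = 54/5.
Compute ||v||^2 = v·v = 11.
Deficit = 11 − 54/5 = 1/5 ≥ 0, confirming Bessel's inequality. (The deficit equals ||v − Σ <v,e_j> e_j||^2, the squared distance from v to span{e_j}.)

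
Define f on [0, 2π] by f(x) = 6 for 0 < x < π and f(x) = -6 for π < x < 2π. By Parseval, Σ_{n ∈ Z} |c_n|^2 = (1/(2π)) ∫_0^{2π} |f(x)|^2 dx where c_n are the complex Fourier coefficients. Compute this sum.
Σ |c_n|^2 = 36

Parseval equates the L^2 energy of f (normalised by 1/(2π)) with the ℓ^2 sum of its Fourier coefficients: (1/(2π)) ∫_0^{2π} |f|^2 = Σ |c_n|^2.
Compute the left side: (1/(2π)) [∫_0^π 6^2 dx + ∫_π^{2π} (-6)^2 dx] = (1/(2π)) · (36π + 36π) = (36 + 36)/2 = 36.
So Σ_{n ∈ Z} |c_n|^2 = 36.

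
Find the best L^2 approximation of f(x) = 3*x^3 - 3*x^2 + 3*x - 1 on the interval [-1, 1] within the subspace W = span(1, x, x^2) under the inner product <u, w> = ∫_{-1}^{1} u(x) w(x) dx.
g(x) = -3*x^2 + 24*x/5 - 1

The best approximation g ∈ W is the orthogonal projection of f onto W. Writing g = a_0 + a_1 x + a_2 x^2, the coefficients solve the normal equations G · a = b where
  G_{ij} = <φ_i, φ_j> and b_i = <f, φ_i>, with φ_0 = 1, φ_1 = x, φ_2 = x^2.
G =
  [2, 0, 2/3]
  [0, 2/3, 0]
  [2/3, 0, 2/5],
b = (-4, 16/5, -28/15).
Solving gives a_0 = -1, a_1 = 24/5, a_2 = -3, so
  g(x) = -3*x^2 + 24*x/5 - 1.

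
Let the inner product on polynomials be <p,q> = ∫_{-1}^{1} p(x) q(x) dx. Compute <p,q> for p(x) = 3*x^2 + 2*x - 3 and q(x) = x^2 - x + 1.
<p,q> = -92/15

Expand the product: p(x)·q(x) = 3*x^4 - x^3 - 2*x^2 + 5*x - 3.
∫_{-1}^{1} of each monomial x^k gives [2/(k+1) if k even, 0 if k odd]. Integrating term-by-term (or equivalently evaluating the antiderivative F(x) = 3*x^5/5 - x^4/4 - 2*x^3/3 + 5*x^2/2 - 3*x at the endpoints):
  F(1) − F(−1) = -49/60 − (319/60) = -92/15.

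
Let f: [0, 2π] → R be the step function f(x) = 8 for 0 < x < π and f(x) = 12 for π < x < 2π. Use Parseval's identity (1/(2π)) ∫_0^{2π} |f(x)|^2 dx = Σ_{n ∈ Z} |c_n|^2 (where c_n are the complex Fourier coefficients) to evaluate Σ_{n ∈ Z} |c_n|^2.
Σ |c_n|^2 = 104

Parseval equates the L^2 energy of f (normalised by 1/(2π)) with the ℓ^2 sum of its Fourier coefficients: (1/(2π)) ∫_0^{2π} |f|^2 = Σ |c_n|^2.
Compute the left side: (1/(2π)) [∫_0^π 8^2 dx + ∫_π^{2π} 12^2 dx] = (1/(2π)) · (64π + 144π) = (64 + 144)/2 = 104.
So Σ_{n ∈ Z} |c_n|^2 = 104.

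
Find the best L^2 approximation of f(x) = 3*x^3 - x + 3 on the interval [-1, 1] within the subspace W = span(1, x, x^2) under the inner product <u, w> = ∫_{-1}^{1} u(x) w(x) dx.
g(x) = 4*x/5 + 3

The best approximation g ∈ W is the orthogonal projection of f onto W. Writing g = a_0 + a_1 x + a_2 x^2, the coefficients solve the normal equations G · a = b where
  G_{ij} = <φ_i, φ_j> and b_i = <f, φ_i>, with φ_0 = 1, φ_1 = x, φ_2 = x^2.
G =
  [2, 0, 2/3]
  [0, 2/3, 0]
  [2/3, 0, 2/5],
b = (6, 8/15, 2).
Solving gives a_0 = 3, a_1 = 4/5, a_2 = 0, so
  g(x) = 4*x/5 + 3.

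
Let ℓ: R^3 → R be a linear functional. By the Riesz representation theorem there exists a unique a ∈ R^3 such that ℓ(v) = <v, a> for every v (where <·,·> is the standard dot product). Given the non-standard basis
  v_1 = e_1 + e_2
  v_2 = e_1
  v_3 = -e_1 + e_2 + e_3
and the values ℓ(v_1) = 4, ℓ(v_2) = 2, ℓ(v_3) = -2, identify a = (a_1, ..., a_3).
a = (2, 2, -2)

Write a = (a_1, ..., a_3) in the standard basis. For each basis vector v_i, ℓ(v_i) = <v_i, a> is a linear equation in the a_j's. Collect the n equations into a matrix system V a = ℓ, where row i of V is v_i (expressed in the standard basis). Since V is invertible (lower-triangular with 1s on the diagonal, up to permutation), solve by back-substitution:
  V =
[[1, 1, 0],
 [1, 0, 0],
 [-1, 1, 1]]
  V a = (4, 2, -2)
Solving gives a = (2, 2, -2).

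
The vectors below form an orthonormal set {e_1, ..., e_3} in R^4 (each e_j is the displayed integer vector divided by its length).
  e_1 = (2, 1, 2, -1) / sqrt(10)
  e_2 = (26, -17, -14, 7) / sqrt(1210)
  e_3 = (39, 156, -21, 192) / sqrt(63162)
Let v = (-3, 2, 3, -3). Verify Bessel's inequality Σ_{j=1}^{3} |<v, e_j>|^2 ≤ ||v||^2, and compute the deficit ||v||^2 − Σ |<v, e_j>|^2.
Σ |<v, e_j>|^2 = 897/29; ||v||^2 = 31; deficit = 2/29

Write each e_j = u_j / sqrt(<u_j, u_j>) where u_j is the displayed integer vector. Then <v, e_j> = <v, u_j> / sqrt(<u_j, u_j>), so |<v, e_j>|^2 = <v, u_j>^2 / <u_j, u_j>.
Coefficients: <v, e_1> = 5/sqrt(10), <v, e_2> = -175/sqrt(1210), <v, e_3> = -444/sqrt(63162).
Square and sum: Σ |<v, e_j>|^2 = 897/29.
Compute ||v||^2 = v·v = 31.
Deficit = 31 − 897/29 = 2/29 ≥ 0, confirming Bessel's inequality. (The deficit equals ||v − Σ <v,e_j> e_j||^2, the squared distance from v to span{e_j}.)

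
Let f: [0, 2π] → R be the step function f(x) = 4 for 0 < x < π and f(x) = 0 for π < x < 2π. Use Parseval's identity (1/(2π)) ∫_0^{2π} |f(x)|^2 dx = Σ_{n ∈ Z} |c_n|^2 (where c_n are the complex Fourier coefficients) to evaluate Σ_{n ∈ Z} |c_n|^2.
Σ |c_n|^2 = 8

Parseval equates the L^2 energy of f (normalised by 1/(2π)) with the ℓ^2 sum of its Fourier coefficients: (1/(2π)) ∫_0^{2π} |f|^2 = Σ |c_n|^2.
Compute the left side: (1/(2π)) [∫_0^π 4^2 dx + ∫_π^{2π} 0^2 dx] = (1/(2π)) · (16π + 0π) = (16 + 0)/2 = 8.
So Σ_{n ∈ Z} |c_n|^2 = 8.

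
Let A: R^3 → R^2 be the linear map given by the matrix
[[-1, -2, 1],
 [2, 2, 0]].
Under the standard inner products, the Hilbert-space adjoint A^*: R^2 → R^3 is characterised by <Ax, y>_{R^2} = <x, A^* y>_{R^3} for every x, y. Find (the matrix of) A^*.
A^* = A^T =
[[-1, 2],
 [-2, 2],
 [1, 0]]

For real matrices with standard dot products, the defining identity <Ax, y> = <x, A^* y> gives (Ax)^T y = x^T (A^*) y, i.e. x^T A^T y = x^T (A^*) y. Since this holds for all x, y, we must have A^* = A^T. Therefore
A^* =
[[-1, 2],
 [-2, 2],
 [1, 0]].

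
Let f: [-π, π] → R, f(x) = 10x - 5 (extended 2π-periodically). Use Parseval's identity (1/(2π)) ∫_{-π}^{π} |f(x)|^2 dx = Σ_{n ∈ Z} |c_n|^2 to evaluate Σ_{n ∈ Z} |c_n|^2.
Σ |c_n|^2 = 100π^2/3 + 25

Expand and integrate term by term over [-π, π]:
  ∫ (10x)^2 dx = 100·(2π^3/3); ∫ 2·10·(-5)·x dx = 0 (odd integrand); ∫ (-5)^2 dx = 25·2π.
So (1/(2π)) ∫_{-π}^{π} (10x - 5)^2 dx = 100π^2/3 + 25 = 100π^2/3 + 25.
Parseval ⇒ Σ |c_n|^2 = 100π^2/3 + 25.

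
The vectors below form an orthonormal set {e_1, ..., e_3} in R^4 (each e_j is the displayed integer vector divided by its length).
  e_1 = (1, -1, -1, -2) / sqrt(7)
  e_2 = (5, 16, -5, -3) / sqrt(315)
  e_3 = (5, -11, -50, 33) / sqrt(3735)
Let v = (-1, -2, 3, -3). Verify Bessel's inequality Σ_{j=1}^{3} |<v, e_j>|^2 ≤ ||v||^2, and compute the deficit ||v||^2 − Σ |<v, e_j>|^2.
Σ |<v, e_j>|^2 = 1873/83; ||v||^2 = 23; deficit = 36/83

Write each e_j = u_j / sqrt(<u_j, u_j>) where u_j is the displayed integer vector. Then <v, e_j> = <v, u_j> / sqrt(<u_j, u_j>), so |<v, e_j>|^2 = <v, u_j>^2 / <u_j, u_j>.
Coefficients: <v, e_1> = 4/sqrt(7), <v, e_2> = -43/sqrt(315), <v, e_3> = -232/sqrt(3735).
Square and sum: Σ |<v, e_j>|^2 = 1873/83.
Compute ||v||^2 = v·v = 23.
Deficit = 23 − 1873/83 = 36/83 ≥ 0, confirming Bessel's inequality. (The deficit equals ||v − Σ <v,e_j> e_j||^2, the squared distance from v to span{e_j}.)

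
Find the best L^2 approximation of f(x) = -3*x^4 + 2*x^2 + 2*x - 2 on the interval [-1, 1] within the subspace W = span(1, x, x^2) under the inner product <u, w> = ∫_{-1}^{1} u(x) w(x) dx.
g(x) = -4*x^2/7 + 2*x - 61/35

The best approximation g ∈ W is the orthogonal projection of f onto W. Writing g = a_0 + a_1 x + a_2 x^2, the coefficients solve the normal equations G · a = b where
  G_{ij} = <φ_i, φ_j> and b_i = <f, φ_i>, with φ_0 = 1, φ_1 = x, φ_2 = x^2.
G =
  [2, 0, 2/3]
  [0, 2/3, 0]
  [2/3, 0, 2/5],
b = (-58/15, 4/3, -146/105).
Solving gives a_0 = -61/35, a_1 = 2, a_2 = -4/7, so
  g(x) = -4*x^2/7 + 2*x - 61/35.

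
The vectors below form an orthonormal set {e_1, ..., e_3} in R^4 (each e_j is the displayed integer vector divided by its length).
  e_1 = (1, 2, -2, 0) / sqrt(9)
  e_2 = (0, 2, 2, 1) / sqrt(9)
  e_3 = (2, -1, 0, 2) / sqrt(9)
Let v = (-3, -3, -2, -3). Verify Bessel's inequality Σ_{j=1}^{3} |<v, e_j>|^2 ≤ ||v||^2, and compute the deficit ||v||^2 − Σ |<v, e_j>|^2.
Σ |<v, e_j>|^2 = 275/9; ||v||^2 = 31; deficit = 4/9

Write each e_j = u_j / sqrt(<u_j, u_j>) where u_j is the displayed integer vector. Then <v, e_j> = <v, u_j> / sqrt(<u_j, u_j>), so |<v, e_j>|^2 = <v, u_j>^2 / <u_j, u_j>.
Coefficients: <v, e_1> = -5/sqrt(9), <v, e_2> = -13/sqrt(9), <v, e_3> = -9/sqrt(9).
Square and sum: Σ |<v, e_j>|^2 = 275/9.
Compute ||v||^2 = v·v = 31.
Deficit = 31 − 275/9 = 4/9 ≥ 0, confirming Bessel's inequality. (The deficit equals ||v − Σ <v,e_j> e_j||^2, the squared distance from v to span{e_j}.)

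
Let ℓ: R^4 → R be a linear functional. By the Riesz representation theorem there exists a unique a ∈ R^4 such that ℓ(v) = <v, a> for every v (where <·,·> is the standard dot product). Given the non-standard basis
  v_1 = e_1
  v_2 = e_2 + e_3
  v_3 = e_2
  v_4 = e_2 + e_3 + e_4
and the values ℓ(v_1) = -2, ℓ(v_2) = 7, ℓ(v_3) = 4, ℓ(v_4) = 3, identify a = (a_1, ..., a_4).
a = (-2, 4, 3, -4)

Write a = (a_1, ..., a_4) in the standard basis. For each basis vector v_i, ℓ(v_i) = <v_i, a> is a linear equation in the a_j's. Collect the n equations into a matrix system V a = ℓ, where row i of V is v_i (expressed in the standard basis). Since V is invertible (lower-triangular with 1s on the diagonal, up to permutation), solve by back-substitution:
  V =
[[1, 0, 0, 0],
 [0, 1, 1, 0],
 [0, 1, 0, 0],
 [0, 1, 1, 1]]
  V a = (-2, 7, 4, 3)
Solving gives a = (-2, 4, 3, -4).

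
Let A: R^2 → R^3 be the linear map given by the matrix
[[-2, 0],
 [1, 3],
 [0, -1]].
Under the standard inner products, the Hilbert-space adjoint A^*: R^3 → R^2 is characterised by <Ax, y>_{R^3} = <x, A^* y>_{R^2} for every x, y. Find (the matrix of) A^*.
A^* = A^T =
[[-2, 1, 0],
 [0, 3, -1]]

For real matrices with standard dot products, the defining identity <Ax, y> = <x, A^* y> gives (Ax)^T y = x^T (A^*) y, i.e. x^T A^T y = x^T (A^*) y. Since this holds for all x, y, we must have A^* = A^T. Therefore
A^* =
[[-2, 1, 0],
 [0, 3, -1]].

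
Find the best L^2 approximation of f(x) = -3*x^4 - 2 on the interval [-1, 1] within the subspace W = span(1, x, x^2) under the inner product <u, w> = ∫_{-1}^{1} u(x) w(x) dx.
g(x) = -18*x^2/7 - 61/35

The best approximation g ∈ W is the orthogonal projection of f onto W. Writing g = a_0 + a_1 x + a_2 x^2, the coefficients solve the normal equations G · a = b where
  G_{ij} = <φ_i, φ_j> and b_i = <f, φ_i>, with φ_0 = 1, φ_1 = x, φ_2 = x^2.
G =
  [2, 0, 2/3]
  [0, 2/3, 0]
  [2/3, 0, 2/5],
b = (-26/5, 0, -46/21).
Solving gives a_0 = -61/35, a_1 = 0, a_2 = -18/7, so
  g(x) = -18*x^2/7 - 61/35.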